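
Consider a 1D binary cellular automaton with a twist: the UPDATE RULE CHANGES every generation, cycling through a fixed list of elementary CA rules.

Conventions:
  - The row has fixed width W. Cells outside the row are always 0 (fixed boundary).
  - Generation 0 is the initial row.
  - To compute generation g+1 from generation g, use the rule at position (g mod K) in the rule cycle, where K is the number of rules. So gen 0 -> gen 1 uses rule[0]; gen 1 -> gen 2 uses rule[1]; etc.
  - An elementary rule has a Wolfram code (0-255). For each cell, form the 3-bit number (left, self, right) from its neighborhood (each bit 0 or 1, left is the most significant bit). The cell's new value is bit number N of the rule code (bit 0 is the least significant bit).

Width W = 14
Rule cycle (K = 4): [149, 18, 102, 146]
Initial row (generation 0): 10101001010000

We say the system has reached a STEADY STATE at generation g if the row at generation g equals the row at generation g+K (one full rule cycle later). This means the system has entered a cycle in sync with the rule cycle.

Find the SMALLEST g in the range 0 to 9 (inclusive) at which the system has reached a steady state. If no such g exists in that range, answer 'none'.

Gen 0: 10101001010000
Gen 1 (rule 149): 10101101011111
Gen 2 (rule 18): 00000000000000
Gen 3 (rule 102): 00000000000000
Gen 4 (rule 146): 00000000000000
Gen 5 (rule 149): 11111111111111
Gen 6 (rule 18): 00000000000000
Gen 7 (rule 102): 00000000000000
Gen 8 (rule 146): 00000000000000
Gen 9 (rule 149): 11111111111111
Gen 10 (rule 18): 00000000000000
Gen 11 (rule 102): 00000000000000
Gen 12 (rule 146): 00000000000000
Gen 13 (rule 149): 11111111111111

Answer: 2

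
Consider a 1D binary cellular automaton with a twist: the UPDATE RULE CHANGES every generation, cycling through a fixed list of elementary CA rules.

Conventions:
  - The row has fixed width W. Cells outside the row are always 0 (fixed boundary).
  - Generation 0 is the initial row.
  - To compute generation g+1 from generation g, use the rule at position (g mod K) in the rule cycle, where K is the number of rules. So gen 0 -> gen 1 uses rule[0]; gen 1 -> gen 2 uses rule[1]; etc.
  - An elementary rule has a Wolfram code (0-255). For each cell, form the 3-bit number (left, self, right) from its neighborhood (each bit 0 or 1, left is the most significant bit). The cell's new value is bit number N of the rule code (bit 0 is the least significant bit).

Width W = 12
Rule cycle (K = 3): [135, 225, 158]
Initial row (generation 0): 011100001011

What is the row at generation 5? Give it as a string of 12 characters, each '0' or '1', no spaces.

Answer: 000001000010

Derivation:
Gen 0: 011100001011
Gen 1 (rule 135): 101001111000
Gen 2 (rule 225): 010000111011
Gen 3 (rule 158): 111001110010
Gen 4 (rule 135): 010010100110
Gen 5 (rule 225): 000001000010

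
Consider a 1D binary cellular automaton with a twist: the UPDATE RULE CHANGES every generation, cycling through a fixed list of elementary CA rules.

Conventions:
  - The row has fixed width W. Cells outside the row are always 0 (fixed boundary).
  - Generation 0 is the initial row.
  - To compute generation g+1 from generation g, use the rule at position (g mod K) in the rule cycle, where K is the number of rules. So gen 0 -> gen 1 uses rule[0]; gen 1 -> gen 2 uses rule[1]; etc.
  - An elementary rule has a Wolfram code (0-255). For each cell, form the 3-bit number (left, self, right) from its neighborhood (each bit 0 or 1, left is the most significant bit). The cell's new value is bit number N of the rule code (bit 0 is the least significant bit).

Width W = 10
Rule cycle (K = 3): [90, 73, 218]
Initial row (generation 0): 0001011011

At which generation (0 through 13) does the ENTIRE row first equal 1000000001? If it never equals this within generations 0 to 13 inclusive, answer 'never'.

Answer: 13

Derivation:
Gen 0: 0001011011
Gen 1 (rule 90): 0010011011
Gen 2 (rule 73): 1000011011
Gen 3 (rule 218): 0100111011
Gen 4 (rule 90): 1011101011
Gen 5 (rule 73): 0010100011
Gen 6 (rule 218): 0100010111
Gen 7 (rule 90): 1010100101
Gen 8 (rule 73): 0000000000
Gen 9 (rule 218): 0000000000
Gen 10 (rule 90): 0000000000
Gen 11 (rule 73): 1111111111
Gen 12 (rule 218): 1111111111
Gen 13 (rule 90): 1000000001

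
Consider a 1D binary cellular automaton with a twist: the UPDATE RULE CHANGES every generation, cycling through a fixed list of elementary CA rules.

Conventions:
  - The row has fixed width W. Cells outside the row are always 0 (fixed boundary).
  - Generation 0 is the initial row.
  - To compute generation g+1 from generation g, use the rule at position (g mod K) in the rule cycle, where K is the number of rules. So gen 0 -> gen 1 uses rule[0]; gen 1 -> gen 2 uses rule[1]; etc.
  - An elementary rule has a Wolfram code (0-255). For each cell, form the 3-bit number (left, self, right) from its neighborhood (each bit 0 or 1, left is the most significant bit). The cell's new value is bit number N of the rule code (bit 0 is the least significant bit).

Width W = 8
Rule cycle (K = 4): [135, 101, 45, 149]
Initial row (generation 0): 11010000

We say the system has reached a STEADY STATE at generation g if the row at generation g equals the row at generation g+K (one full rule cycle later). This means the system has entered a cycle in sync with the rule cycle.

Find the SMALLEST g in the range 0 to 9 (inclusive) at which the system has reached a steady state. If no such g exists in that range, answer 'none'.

Answer: none

Derivation:
Gen 0: 11010000
Gen 1 (rule 135): 00010111
Gen 2 (rule 101): 11011001
Gen 3 (rule 45): 10110001
Gen 4 (rule 149): 10001101
Gen 5 (rule 135): 10110001
Gen 6 (rule 101): 11010101
Gen 7 (rule 45): 10111111
Gen 8 (rule 149): 10011110
Gen 9 (rule 135): 10101100
Gen 10 (rule 101): 11110101
Gen 11 (rule 45): 10001111
Gen 12 (rule 149): 11100110
Gen 13 (rule 135): 01001000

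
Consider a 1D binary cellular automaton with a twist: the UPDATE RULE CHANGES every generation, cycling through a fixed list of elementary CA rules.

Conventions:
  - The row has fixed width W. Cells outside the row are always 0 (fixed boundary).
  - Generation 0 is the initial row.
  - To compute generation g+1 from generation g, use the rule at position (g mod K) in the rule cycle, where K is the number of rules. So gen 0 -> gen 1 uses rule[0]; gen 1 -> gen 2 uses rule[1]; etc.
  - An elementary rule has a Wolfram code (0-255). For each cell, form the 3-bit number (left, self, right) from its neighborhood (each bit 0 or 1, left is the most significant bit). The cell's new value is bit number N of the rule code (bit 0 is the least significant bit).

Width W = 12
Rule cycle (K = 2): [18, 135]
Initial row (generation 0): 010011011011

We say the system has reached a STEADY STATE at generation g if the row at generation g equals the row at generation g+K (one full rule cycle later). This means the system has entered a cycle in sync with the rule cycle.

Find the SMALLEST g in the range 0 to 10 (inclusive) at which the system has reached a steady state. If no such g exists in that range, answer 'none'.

Answer: 5

Derivation:
Gen 0: 010011011011
Gen 1 (rule 18): 101100000000
Gen 2 (rule 135): 100001111111
Gen 3 (rule 18): 010010000000
Gen 4 (rule 135): 110110111111
Gen 5 (rule 18): 000000000000
Gen 6 (rule 135): 111111111111
Gen 7 (rule 18): 000000000000
Gen 8 (rule 135): 111111111111
Gen 9 (rule 18): 000000000000
Gen 10 (rule 135): 111111111111
Gen 11 (rule 18): 000000000000
Gen 12 (rule 135): 111111111111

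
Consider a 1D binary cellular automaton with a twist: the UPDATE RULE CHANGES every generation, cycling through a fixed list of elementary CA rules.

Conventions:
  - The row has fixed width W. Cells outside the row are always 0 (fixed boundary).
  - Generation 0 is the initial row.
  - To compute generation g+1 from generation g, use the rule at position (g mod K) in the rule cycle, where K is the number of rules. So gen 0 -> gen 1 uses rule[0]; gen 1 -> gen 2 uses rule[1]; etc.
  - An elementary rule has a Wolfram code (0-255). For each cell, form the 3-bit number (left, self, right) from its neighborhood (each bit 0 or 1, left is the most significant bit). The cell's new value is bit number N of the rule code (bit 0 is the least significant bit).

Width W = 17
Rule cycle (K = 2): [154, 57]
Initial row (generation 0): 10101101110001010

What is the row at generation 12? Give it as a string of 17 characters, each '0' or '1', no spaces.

Gen 0: 10101101110001010
Gen 1 (rule 154): 00001001101010001
Gen 2 (rule 57): 11100101010101100
Gen 3 (rule 154): 11011000000001010
Gen 4 (rule 57): 10110111111100101
Gen 5 (rule 154): 00100111111011000
Gen 6 (rule 57): 10010100000110111
Gen 7 (rule 154): 01100010001100110
Gen 8 (rule 57): 01011001101010101
Gen 9 (rule 154): 10010111000000000
Gen 10 (rule 57): 01001100111111111
Gen 11 (rule 154): 10111011111111110
Gen 12 (rule 57): 01100110000000001

Answer: 01100110000000001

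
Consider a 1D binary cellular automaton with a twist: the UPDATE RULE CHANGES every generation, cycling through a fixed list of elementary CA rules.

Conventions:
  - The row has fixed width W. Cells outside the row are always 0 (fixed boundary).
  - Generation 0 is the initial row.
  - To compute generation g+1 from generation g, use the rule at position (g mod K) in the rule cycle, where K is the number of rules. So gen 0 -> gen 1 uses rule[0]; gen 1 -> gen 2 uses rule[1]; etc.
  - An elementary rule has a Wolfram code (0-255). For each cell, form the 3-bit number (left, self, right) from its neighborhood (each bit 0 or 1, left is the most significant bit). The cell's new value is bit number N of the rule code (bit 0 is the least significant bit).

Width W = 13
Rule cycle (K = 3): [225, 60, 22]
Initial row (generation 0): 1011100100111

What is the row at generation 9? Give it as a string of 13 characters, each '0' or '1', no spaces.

Gen 0: 1011100100111
Gen 1 (rule 225): 0101100000011
Gen 2 (rule 60): 0111010000010
Gen 3 (rule 22): 1000011000111
Gen 4 (rule 225): 0011001010011
Gen 5 (rule 60): 0010101111010
Gen 6 (rule 22): 0110100000011
Gen 7 (rule 225): 0011001111001
Gen 8 (rule 60): 0010101000101
Gen 9 (rule 22): 0110101101101

Answer: 0110101101101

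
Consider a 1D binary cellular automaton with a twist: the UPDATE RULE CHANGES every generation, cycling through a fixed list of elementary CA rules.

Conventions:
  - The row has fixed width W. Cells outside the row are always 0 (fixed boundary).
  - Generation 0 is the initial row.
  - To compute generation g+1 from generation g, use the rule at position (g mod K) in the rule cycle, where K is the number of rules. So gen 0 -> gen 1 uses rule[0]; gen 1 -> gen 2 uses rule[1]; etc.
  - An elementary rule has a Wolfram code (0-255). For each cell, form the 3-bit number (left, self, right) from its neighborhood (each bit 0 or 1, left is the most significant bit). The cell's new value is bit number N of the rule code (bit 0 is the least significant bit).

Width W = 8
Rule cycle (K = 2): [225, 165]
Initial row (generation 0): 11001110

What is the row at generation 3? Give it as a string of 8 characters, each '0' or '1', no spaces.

Answer: 00100111

Derivation:
Gen 0: 11001110
Gen 1 (rule 225): 01000110
Gen 2 (rule 165): 01010000
Gen 3 (rule 225): 00100111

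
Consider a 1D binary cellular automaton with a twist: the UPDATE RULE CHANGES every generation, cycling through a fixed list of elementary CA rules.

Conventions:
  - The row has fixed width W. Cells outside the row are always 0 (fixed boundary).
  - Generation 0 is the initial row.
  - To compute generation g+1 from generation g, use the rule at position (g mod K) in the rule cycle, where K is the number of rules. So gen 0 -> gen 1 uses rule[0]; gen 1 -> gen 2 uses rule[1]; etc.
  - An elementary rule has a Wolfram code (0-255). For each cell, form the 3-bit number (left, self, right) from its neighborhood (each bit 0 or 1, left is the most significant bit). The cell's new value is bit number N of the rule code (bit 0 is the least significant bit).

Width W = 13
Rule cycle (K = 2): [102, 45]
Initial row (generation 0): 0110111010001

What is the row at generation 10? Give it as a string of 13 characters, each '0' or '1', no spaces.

Gen 0: 0110111010001
Gen 1 (rule 102): 1011001110011
Gen 2 (rule 45): 1110001000010
Gen 3 (rule 102): 0010011000110
Gen 4 (rule 45): 1010010010100
Gen 5 (rule 102): 1110110111100
Gen 6 (rule 45): 1001101100001
Gen 7 (rule 102): 1010110100011
Gen 8 (rule 45): 1111101101010
Gen 9 (rule 102): 0000110111110
Gen 10 (rule 45): 1110101100000

Answer: 1110101100000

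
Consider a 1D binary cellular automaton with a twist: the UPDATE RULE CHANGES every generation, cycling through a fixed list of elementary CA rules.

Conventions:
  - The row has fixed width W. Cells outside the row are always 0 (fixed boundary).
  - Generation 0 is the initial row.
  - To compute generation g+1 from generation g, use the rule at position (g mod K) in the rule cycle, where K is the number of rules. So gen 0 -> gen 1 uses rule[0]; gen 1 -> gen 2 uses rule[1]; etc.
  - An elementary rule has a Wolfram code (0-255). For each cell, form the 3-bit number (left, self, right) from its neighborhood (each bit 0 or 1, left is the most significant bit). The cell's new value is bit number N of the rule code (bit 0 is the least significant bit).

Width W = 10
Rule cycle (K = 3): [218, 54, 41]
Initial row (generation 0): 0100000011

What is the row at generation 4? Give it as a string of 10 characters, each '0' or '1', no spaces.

Answer: 0100000111

Derivation:
Gen 0: 0100000011
Gen 1 (rule 218): 1010000111
Gen 2 (rule 54): 1111001000
Gen 3 (rule 41): 1000000011
Gen 4 (rule 218): 0100000111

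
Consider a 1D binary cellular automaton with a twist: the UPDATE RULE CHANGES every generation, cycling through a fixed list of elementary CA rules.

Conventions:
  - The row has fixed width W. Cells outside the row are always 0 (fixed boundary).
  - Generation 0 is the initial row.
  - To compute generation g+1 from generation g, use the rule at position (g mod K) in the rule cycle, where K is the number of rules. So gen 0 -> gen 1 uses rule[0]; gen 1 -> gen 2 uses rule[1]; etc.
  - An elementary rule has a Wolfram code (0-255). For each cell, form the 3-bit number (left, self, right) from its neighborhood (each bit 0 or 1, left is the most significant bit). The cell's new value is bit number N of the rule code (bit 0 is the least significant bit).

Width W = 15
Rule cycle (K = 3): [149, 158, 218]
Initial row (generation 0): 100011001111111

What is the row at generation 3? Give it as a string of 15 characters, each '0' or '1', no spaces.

Answer: 110001111111100

Derivation:
Gen 0: 100011001111111
Gen 1 (rule 149): 111000100111110
Gen 2 (rule 158): 110101111111101
Gen 3 (rule 218): 110001111111100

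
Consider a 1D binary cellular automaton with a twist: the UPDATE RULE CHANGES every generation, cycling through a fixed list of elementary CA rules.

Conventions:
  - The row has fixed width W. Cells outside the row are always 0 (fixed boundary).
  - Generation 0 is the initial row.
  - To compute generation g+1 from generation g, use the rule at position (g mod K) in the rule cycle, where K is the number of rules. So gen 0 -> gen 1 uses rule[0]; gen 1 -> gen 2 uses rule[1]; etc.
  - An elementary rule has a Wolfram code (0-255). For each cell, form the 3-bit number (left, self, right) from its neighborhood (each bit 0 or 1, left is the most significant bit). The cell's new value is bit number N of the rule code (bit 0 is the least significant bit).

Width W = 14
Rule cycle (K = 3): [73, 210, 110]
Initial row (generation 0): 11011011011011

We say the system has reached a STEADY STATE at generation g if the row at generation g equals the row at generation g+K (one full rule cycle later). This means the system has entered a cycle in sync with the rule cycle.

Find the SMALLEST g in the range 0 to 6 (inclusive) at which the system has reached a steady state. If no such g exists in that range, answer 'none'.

Answer: 0

Derivation:
Gen 0: 11011011011011
Gen 1 (rule 73): 11011011011011
Gen 2 (rule 210): 01001001001001
Gen 3 (rule 110): 11011011011011
Gen 4 (rule 73): 11011011011011
Gen 5 (rule 210): 01001001001001
Gen 6 (rule 110): 11011011011011
Gen 7 (rule 73): 11011011011011
Gen 8 (rule 210): 01001001001001
Gen 9 (rule 110): 11011011011011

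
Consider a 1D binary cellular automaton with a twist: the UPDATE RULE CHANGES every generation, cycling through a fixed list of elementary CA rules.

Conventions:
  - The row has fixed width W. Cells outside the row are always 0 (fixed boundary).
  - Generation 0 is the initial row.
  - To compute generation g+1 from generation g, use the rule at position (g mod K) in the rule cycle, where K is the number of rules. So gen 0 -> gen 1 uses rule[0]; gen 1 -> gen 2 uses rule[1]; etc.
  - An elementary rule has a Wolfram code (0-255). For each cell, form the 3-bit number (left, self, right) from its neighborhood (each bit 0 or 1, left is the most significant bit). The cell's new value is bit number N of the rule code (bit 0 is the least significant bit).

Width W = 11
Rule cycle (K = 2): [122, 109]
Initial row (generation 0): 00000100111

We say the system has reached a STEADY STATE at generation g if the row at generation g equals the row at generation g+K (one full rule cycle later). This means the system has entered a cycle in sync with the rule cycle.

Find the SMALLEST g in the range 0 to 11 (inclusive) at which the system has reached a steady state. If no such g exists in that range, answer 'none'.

Answer: 2

Derivation:
Gen 0: 00000100111
Gen 1 (rule 122): 00001011101
Gen 2 (rule 109): 11101110111
Gen 3 (rule 122): 10111011101
Gen 4 (rule 109): 11101110111
Gen 5 (rule 122): 10111011101
Gen 6 (rule 109): 11101110111
Gen 7 (rule 122): 10111011101
Gen 8 (rule 109): 11101110111
Gen 9 (rule 122): 10111011101
Gen 10 (rule 109): 11101110111
Gen 11 (rule 122): 10111011101
Gen 12 (rule 109): 11101110111
Gen 13 (rule 122): 10111011101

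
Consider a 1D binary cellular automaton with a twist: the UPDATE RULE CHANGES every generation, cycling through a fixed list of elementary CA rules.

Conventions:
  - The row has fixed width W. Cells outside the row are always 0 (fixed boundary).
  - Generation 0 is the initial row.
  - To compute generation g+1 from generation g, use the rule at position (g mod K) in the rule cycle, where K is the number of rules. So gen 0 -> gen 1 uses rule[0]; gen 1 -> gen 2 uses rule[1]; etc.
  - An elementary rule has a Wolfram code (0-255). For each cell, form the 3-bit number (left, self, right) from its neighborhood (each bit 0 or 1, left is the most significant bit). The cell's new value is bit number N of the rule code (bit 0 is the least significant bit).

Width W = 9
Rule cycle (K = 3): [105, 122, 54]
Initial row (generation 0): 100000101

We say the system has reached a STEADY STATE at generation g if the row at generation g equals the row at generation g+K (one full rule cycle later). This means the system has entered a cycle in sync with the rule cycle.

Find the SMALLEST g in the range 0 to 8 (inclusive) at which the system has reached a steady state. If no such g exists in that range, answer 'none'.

Answer: 6

Derivation:
Gen 0: 100000101
Gen 1 (rule 105): 001110010
Gen 2 (rule 122): 011011101
Gen 3 (rule 54): 100100011
Gen 4 (rule 105): 000001011
Gen 5 (rule 122): 000010111
Gen 6 (rule 54): 000111000
Gen 7 (rule 105): 110101011
Gen 8 (rule 122): 111010111
Gen 9 (rule 54): 000111000
Gen 10 (rule 105): 110101011
Gen 11 (rule 122): 111010111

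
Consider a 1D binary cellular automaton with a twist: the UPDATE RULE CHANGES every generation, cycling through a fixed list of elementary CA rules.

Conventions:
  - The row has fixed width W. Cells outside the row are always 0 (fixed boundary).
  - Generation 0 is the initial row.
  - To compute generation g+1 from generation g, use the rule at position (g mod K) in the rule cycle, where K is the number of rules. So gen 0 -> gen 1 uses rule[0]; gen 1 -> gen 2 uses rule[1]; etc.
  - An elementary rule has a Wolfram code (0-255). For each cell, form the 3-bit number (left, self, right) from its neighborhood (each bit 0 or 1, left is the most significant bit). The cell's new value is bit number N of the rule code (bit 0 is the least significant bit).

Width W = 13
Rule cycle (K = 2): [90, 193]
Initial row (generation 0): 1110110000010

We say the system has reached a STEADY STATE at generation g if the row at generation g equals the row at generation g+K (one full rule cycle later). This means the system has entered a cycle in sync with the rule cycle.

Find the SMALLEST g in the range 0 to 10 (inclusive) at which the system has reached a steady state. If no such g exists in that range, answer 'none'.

Answer: none

Derivation:
Gen 0: 1110110000010
Gen 1 (rule 90): 1010111000101
Gen 2 (rule 193): 0000011010000
Gen 3 (rule 90): 0000111001000
Gen 4 (rule 193): 1110011000011
Gen 5 (rule 90): 1011111100111
Gen 6 (rule 193): 0001111100011
Gen 7 (rule 90): 0011000110111
Gen 8 (rule 193): 1001010010011
Gen 9 (rule 90): 0110001101111
Gen 10 (rule 193): 0010100100111
Gen 11 (rule 90): 0100011011101
Gen 12 (rule 193): 0001001001100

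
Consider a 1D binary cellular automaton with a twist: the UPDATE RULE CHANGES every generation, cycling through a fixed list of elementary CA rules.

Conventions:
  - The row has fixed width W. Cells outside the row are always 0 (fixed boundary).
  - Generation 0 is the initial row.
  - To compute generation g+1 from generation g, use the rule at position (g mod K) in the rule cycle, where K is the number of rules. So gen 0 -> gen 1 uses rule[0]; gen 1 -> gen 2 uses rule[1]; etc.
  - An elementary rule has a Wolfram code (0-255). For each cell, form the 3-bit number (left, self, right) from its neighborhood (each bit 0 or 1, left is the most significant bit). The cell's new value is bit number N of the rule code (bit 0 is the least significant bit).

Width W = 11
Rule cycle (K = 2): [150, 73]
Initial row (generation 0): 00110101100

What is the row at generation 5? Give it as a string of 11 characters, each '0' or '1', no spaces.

Answer: 10101010101

Derivation:
Gen 0: 00110101100
Gen 1 (rule 150): 01000100010
Gen 2 (rule 73): 00010001000
Gen 3 (rule 150): 00111011100
Gen 4 (rule 73): 10101010101
Gen 5 (rule 150): 10101010101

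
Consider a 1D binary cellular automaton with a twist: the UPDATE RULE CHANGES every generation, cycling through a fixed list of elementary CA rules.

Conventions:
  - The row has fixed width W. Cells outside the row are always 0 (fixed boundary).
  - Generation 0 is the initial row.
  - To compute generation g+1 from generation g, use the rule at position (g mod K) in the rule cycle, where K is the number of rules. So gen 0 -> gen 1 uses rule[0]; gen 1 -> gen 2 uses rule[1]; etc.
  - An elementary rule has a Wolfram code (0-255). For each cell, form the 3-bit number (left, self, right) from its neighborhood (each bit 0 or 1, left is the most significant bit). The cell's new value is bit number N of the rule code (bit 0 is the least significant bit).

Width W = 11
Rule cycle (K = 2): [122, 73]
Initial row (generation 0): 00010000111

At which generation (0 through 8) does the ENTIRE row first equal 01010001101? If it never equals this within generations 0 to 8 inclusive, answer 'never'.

Gen 0: 00010000111
Gen 1 (rule 122): 00101001101
Gen 2 (rule 73): 10000001100
Gen 3 (rule 122): 01000011110
Gen 4 (rule 73): 00011010010
Gen 5 (rule 122): 00111101101
Gen 6 (rule 73): 10100101100
Gen 7 (rule 122): 01011011110
Gen 8 (rule 73): 00011010010

Answer: never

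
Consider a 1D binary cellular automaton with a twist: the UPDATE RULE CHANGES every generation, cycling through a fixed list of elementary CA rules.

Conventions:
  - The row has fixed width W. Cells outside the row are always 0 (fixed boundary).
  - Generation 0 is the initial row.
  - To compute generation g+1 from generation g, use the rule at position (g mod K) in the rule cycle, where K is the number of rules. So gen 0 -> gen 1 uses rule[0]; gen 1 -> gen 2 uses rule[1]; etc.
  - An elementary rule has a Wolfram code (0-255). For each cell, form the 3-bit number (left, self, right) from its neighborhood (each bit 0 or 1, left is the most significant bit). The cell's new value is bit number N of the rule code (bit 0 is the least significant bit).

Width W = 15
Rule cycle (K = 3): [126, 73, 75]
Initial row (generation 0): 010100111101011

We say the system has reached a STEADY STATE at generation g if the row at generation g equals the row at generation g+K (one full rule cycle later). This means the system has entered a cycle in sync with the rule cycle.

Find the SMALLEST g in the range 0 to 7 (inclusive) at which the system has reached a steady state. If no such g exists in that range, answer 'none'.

Answer: none

Derivation:
Gen 0: 010100111101011
Gen 1 (rule 126): 111111100111111
Gen 2 (rule 73): 100000100100001
Gen 3 (rule 75): 001111001001110
Gen 4 (rule 126): 011001111111011
Gen 5 (rule 73): 011001000001011
Gen 6 (rule 75): 111010011110011
Gen 7 (rule 126): 101111110011111
Gen 8 (rule 73): 001000010010001
Gen 9 (rule 75): 110011100100110
Gen 10 (rule 126): 111110111111111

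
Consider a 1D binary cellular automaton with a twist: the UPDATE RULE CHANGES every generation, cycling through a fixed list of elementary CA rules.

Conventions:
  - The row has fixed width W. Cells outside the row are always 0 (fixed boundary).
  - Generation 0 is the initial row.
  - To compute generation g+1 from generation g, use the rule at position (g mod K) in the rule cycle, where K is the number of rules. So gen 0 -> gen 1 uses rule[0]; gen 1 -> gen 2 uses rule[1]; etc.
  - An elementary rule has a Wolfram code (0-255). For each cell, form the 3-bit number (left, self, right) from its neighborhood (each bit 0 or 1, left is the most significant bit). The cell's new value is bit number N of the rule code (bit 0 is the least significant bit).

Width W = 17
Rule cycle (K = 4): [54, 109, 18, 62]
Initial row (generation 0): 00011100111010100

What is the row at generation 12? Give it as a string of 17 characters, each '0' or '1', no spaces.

Answer: 00000000000000000

Derivation:
Gen 0: 00011100111010100
Gen 1 (rule 54): 00100011000111110
Gen 2 (rule 109): 10101011010100010
Gen 3 (rule 18): 00000000000010101
Gen 4 (rule 62): 00000000000111111
Gen 5 (rule 54): 00000000001000000
Gen 6 (rule 109): 11111111101011111
Gen 7 (rule 18): 00000000000000000
Gen 8 (rule 62): 00000000000000000
Gen 9 (rule 54): 00000000000000000
Gen 10 (rule 109): 11111111111111111
Gen 11 (rule 18): 00000000000000000
Gen 12 (rule 62): 00000000000000000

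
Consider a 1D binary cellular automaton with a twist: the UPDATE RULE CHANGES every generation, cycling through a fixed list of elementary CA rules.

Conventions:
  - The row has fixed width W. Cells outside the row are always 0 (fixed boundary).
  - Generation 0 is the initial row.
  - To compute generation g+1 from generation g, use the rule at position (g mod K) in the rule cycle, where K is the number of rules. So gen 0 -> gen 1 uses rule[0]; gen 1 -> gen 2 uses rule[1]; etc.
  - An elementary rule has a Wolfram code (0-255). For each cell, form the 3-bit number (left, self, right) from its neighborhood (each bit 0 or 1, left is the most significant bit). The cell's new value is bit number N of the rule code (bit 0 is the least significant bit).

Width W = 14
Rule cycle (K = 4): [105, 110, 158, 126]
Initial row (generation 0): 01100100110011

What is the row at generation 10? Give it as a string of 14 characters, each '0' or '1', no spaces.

Answer: 10000000000011

Derivation:
Gen 0: 01100100110011
Gen 1 (rule 105): 01100000110011
Gen 2 (rule 110): 11100001110111
Gen 3 (rule 158): 11010011100110
Gen 4 (rule 126): 11111110111111
Gen 5 (rule 105): 10000011100001
Gen 6 (rule 110): 10000110100011
Gen 7 (rule 158): 11001100110110
Gen 8 (rule 126): 11111111111111
Gen 9 (rule 105): 10000000000001
Gen 10 (rule 110): 10000000000011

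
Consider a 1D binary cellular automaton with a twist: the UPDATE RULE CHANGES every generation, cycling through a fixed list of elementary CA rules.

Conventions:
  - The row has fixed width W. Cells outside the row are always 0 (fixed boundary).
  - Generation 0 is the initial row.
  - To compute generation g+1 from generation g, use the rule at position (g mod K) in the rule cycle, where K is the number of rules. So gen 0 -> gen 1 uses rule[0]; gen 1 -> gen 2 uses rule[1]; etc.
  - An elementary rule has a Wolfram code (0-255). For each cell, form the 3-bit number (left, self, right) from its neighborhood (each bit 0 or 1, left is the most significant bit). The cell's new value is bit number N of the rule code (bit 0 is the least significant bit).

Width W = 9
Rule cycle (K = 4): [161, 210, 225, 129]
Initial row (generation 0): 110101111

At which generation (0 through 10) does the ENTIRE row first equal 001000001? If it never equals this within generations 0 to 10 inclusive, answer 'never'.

Gen 0: 110101111
Gen 1 (rule 161): 001010110
Gen 2 (rule 210): 010000011
Gen 3 (rule 225): 000111001
Gen 4 (rule 129): 110010000
Gen 5 (rule 161): 000000111
Gen 6 (rule 210): 000001011
Gen 7 (rule 225): 111100101
Gen 8 (rule 129): 011000000
Gen 9 (rule 161): 000011111
Gen 10 (rule 210): 000101111

Answer: never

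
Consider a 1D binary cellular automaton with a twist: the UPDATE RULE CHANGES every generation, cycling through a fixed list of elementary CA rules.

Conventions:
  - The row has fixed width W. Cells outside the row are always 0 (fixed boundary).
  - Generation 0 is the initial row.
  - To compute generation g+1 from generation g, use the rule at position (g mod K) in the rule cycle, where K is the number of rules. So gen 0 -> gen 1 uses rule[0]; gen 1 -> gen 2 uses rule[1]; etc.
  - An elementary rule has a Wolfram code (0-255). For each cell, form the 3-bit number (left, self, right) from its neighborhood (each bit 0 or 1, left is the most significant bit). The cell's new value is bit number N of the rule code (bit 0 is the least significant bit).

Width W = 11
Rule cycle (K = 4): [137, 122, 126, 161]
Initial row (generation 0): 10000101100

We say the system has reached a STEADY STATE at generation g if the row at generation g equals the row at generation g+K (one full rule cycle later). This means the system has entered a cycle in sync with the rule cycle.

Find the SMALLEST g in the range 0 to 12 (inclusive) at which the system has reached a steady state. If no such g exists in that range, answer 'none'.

Answer: none

Derivation:
Gen 0: 10000101100
Gen 1 (rule 137): 00110001001
Gen 2 (rule 122): 01111010110
Gen 3 (rule 126): 11001111111
Gen 4 (rule 161): 00000111110
Gen 5 (rule 137): 11110111100
Gen 6 (rule 122): 10011100110
Gen 7 (rule 126): 11110111111
Gen 8 (rule 161): 01101011110
Gen 9 (rule 137): 01000011100
Gen 10 (rule 122): 10100110110
Gen 11 (rule 126): 11111111111
Gen 12 (rule 161): 01111111110
Gen 13 (rule 137): 01111111100
Gen 14 (rule 122): 11000000110
Gen 15 (rule 126): 11100001111
Gen 16 (rule 161): 01001100110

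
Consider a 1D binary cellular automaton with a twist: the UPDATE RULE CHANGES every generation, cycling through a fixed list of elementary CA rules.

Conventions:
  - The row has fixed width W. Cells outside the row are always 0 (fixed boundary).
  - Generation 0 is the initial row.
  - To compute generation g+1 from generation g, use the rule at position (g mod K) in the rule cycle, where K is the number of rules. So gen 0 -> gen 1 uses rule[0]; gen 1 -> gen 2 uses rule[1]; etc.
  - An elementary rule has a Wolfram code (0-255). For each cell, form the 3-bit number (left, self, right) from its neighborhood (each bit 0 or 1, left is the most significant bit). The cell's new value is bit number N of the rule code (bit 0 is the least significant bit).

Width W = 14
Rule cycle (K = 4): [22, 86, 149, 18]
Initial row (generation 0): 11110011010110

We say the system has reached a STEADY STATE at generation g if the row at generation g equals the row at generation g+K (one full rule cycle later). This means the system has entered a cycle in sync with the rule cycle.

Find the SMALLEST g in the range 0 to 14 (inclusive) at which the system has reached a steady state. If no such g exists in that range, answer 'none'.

Gen 0: 11110011010110
Gen 1 (rule 22): 00001100010001
Gen 2 (rule 86): 00010110111011
Gen 3 (rule 149): 11010000010000
Gen 4 (rule 18): 00001000101000
Gen 5 (rule 22): 00011101101100
Gen 6 (rule 86): 00100100100110
Gen 7 (rule 149): 10110110110001
Gen 8 (rule 18): 00000000001010
Gen 9 (rule 22): 00000000011011
Gen 10 (rule 86): 00000000101001
Gen 11 (rule 149): 11111110101101
Gen 12 (rule 18): 00000000000000
Gen 13 (rule 22): 00000000000000
Gen 14 (rule 86): 00000000000000
Gen 15 (rule 149): 11111111111111
Gen 16 (rule 18): 00000000000000
Gen 17 (rule 22): 00000000000000
Gen 18 (rule 86): 00000000000000

Answer: 12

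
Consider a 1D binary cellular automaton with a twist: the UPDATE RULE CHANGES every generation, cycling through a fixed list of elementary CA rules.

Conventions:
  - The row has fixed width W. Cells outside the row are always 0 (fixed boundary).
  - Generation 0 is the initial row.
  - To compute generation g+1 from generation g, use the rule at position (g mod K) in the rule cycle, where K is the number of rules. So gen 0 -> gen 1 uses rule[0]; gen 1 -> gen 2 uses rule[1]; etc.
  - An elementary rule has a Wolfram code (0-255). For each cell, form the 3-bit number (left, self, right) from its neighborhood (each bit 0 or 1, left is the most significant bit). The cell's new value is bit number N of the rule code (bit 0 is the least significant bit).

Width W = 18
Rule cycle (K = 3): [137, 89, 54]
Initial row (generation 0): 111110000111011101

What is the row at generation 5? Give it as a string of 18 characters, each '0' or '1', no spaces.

Answer: 111111111001101001

Derivation:
Gen 0: 111110000111011101
Gen 1 (rule 137): 111100110110011000
Gen 2 (rule 89): 100110110111011111
Gen 3 (rule 54): 111001001000100000
Gen 4 (rule 137): 110000000010001111
Gen 5 (rule 89): 111111111001101001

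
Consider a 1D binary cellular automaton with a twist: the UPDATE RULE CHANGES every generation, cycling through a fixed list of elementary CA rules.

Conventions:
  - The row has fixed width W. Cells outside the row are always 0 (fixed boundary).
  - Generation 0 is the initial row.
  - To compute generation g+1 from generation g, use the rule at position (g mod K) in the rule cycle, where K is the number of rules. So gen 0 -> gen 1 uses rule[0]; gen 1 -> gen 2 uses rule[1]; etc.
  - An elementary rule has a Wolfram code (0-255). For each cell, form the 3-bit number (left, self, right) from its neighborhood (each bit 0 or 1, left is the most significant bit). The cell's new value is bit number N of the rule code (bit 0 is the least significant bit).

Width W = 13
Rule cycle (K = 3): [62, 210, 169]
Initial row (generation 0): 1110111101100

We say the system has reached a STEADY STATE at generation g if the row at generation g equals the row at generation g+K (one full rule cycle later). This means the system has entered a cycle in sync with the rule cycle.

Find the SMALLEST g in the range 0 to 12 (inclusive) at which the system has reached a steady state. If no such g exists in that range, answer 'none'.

Gen 0: 1110111101100
Gen 1 (rule 62): 1001100011010
Gen 2 (rule 210): 0110110101001
Gen 3 (rule 169): 0101101010000
Gen 4 (rule 62): 1111011111000
Gen 5 (rule 210): 0111001111100
Gen 6 (rule 169): 0110001111001
Gen 7 (rule 62): 1101011000111
Gen 8 (rule 210): 0100001101011
Gen 9 (rule 169): 0001101010110
Gen 10 (rule 62): 0011011111101
Gen 11 (rule 210): 0101001111100
Gen 12 (rule 169): 0010001111001
Gen 13 (rule 62): 0111011000111
Gen 14 (rule 210): 1011001101011
Gen 15 (rule 169): 0110001010110

Answer: none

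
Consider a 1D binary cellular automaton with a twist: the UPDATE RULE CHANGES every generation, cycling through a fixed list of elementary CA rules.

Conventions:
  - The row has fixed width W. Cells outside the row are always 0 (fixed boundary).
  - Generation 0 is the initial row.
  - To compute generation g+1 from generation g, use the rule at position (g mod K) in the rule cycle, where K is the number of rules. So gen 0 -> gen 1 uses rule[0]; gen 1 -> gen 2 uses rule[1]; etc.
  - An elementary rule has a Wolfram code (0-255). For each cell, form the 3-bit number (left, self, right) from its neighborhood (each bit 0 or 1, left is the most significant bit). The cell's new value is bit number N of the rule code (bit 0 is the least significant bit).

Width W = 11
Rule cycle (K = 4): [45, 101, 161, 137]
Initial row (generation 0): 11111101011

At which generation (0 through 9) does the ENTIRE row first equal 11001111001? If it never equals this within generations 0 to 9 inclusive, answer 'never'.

Gen 0: 11111101011
Gen 1 (rule 45): 10000011110
Gen 2 (rule 101): 10111000010
Gen 3 (rule 161): 01010011000
Gen 4 (rule 137): 00000010011
Gen 5 (rule 45): 11111010010
Gen 6 (rule 101): 00001110010
Gen 7 (rule 161): 11100100000
Gen 8 (rule 137): 11000001111
Gen 9 (rule 45): 10011101000

Answer: never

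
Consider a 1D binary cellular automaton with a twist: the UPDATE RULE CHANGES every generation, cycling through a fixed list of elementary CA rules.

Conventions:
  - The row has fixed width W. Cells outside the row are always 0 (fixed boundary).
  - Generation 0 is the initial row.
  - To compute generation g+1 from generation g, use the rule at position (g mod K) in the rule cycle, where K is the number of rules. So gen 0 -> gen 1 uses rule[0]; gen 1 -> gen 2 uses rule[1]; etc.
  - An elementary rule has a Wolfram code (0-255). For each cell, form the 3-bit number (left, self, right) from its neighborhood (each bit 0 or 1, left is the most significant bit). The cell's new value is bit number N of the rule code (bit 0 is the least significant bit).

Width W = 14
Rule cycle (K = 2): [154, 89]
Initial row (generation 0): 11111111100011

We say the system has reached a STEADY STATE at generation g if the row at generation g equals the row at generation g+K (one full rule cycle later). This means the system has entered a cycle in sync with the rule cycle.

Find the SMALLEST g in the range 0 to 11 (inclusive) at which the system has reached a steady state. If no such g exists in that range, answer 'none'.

Gen 0: 11111111100011
Gen 1 (rule 154): 11111111010110
Gen 2 (rule 89): 10000001000111
Gen 3 (rule 154): 01000010101110
Gen 4 (rule 89): 00111000001011
Gen 5 (rule 154): 01110100010010
Gen 6 (rule 89): 01010011001001
Gen 7 (rule 154): 10001110110110
Gen 8 (rule 89): 01101010110111
Gen 9 (rule 154): 11000000100110
Gen 10 (rule 89): 11111110010111
Gen 11 (rule 154): 11111101100110
Gen 12 (rule 89): 10000101110111
Gen 13 (rule 154): 01001001100110

Answer: none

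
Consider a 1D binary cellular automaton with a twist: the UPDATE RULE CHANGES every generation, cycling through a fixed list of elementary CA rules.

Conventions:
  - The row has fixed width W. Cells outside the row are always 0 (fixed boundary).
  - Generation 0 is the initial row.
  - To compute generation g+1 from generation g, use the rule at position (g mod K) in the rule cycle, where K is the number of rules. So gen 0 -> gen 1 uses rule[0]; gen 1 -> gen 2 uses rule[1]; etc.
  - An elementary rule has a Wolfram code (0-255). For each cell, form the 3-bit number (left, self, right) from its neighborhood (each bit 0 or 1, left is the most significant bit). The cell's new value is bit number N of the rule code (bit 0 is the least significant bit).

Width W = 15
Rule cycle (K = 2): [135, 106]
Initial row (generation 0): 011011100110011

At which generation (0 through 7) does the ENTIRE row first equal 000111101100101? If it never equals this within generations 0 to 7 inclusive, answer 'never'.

Answer: never

Derivation:
Gen 0: 011011100110011
Gen 1 (rule 135): 100001001000100
Gen 2 (rule 106): 000010010001000
Gen 3 (rule 135): 111110110111011
Gen 4 (rule 106): 100011111101111
Gen 5 (rule 135): 101101111000110
Gen 6 (rule 106): 011111001001110
Gen 7 (rule 135): 101110011010100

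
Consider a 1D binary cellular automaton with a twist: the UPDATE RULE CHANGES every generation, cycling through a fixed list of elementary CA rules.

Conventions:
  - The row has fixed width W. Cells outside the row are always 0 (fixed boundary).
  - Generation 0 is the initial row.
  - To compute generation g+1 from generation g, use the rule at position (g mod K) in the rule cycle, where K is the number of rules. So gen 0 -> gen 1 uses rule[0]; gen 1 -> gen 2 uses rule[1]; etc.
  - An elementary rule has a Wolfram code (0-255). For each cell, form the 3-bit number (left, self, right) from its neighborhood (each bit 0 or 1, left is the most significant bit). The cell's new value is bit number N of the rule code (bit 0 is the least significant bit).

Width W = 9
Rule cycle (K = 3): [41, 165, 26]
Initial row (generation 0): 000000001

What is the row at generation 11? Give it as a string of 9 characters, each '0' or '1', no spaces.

Answer: 100001000

Derivation:
Gen 0: 000000001
Gen 1 (rule 41): 111111100
Gen 2 (rule 165): 011111001
Gen 3 (rule 26): 110000110
Gen 4 (rule 41): 100110100
Gen 5 (rule 165): 100001101
Gen 6 (rule 26): 010011000
Gen 7 (rule 41): 000010011
Gen 8 (rule 165): 111010000
Gen 9 (rule 26): 100001000
Gen 10 (rule 41): 001100011
Gen 11 (rule 165): 100001000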